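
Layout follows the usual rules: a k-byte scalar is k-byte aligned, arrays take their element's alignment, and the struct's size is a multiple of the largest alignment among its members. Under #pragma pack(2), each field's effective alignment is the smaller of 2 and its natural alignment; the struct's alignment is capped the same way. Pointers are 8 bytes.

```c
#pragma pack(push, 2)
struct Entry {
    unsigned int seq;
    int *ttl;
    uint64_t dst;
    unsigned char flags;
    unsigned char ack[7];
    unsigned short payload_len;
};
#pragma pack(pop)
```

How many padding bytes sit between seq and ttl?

0..4  seq  (4B, 2-aligned)
4..12  ttl  (8B, 2-aligned)

0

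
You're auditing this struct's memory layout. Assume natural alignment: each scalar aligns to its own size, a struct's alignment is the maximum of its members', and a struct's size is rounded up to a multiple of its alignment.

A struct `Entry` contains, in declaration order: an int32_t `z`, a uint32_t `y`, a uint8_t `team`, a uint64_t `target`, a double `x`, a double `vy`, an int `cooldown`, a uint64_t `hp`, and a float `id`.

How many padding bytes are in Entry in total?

@0: z [4B, align 4] → 4
@4: y [4B, align 4] → 8
@8: team [1B, align 1] → 9
+7 pad (align 8)
@16: target [8B, align 8] → 24
@24: x [8B, align 8] → 32
@32: vy [8B, align 8] → 40
@40: cooldown [4B, align 4] → 44
+4 pad (align 8)
@48: hp [8B, align 8] → 56
@56: id [4B, align 4] → 60
+4 tail pad (align 8)
size 64, align 8
data bytes 49, size 64 → padding 15

15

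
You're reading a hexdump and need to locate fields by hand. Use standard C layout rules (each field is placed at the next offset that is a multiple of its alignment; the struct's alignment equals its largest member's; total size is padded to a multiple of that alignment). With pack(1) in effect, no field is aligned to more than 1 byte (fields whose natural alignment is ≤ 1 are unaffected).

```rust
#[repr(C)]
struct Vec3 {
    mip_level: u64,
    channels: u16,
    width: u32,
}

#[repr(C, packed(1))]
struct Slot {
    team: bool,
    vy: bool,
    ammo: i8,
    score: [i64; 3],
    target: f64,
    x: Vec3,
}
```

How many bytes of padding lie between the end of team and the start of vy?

Vec3: @0: mip_level [8B, align 8] → 8; @8: channels [2B, align 2] → 10; +2 pad (align 4); @12: width [4B, align 4] → 16; size 16, align 8
@0: team [1B, align 1] → 1
@1: vy [1B, align 1] → 2

0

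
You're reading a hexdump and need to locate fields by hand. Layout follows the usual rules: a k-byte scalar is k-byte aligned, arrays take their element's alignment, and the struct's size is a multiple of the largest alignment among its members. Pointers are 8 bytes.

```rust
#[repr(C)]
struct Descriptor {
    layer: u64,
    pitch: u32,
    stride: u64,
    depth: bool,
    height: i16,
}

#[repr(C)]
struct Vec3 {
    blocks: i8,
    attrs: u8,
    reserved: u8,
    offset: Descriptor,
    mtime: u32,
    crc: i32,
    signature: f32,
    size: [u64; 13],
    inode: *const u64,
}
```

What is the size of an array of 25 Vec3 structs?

4200

Descriptor: 0..8  layer  (8B, 8-aligned); 8..12  pitch  (4B, 4-aligned); 12..16  -- padding (4B); 16..24  stride  (8B, 8-aligned); 24..25  depth  (1B, 1-aligned); 25..26  -- padding (1B); 26..28  height  (2B, 2-aligned); 28..32  -- tail padding (4B); sizeof = 32, alignof = 8
0..1  blocks  (1B, 1-aligned)
1..2  attrs  (1B, 1-aligned)
2..3  reserved  (1B, 1-aligned)
3..8  -- padding (5B)
8..40  offset  (32B, 8-aligned)
40..44  mtime  (4B, 4-aligned)
44..48  crc  (4B, 4-aligned)
48..52  signature  (4B, 4-aligned)
52..56  -- padding (4B)
56..160  size  (104B, 8-aligned)
160..168  inode  (8B, 8-aligned)
sizeof = 168, alignof = 8
array of 25: 25 × 168 = 4200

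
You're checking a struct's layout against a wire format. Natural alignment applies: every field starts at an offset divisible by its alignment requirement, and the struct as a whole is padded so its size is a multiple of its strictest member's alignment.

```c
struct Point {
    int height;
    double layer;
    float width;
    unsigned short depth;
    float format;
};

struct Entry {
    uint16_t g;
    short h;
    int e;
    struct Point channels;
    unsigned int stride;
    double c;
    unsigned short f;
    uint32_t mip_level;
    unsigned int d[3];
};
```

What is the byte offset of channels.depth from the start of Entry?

Point: @0: height [4B, align 4] → 4; +4 pad (align 8); @8: layer [8B, align 8] → 16; @16: width [4B, align 4] → 20; @20: depth [2B, align 2] → 22; +2 pad (align 4); @24: format [4B, align 4] → 28; +4 tail pad (align 8); size 32, align 8
@0: g [2B, align 2] → 2
@2: h [2B, align 2] → 4
@4: e [4B, align 4] → 8
@8: channels [32B, align 8] → 40
within Point: depth at 20
8 + 20 = 28

28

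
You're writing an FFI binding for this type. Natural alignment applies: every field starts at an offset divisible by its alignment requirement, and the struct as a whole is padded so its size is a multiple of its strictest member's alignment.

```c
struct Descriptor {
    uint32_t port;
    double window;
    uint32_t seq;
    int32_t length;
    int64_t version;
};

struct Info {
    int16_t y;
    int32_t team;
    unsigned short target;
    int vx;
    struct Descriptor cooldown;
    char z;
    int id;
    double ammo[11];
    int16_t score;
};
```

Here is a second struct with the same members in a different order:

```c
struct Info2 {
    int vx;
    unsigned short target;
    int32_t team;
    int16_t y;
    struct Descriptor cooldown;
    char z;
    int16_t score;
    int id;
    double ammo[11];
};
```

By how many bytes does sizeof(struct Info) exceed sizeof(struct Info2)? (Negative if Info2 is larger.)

8

Descriptor: @0: port [4B, align 4] → 4; +4 pad (align 8); @8: window [8B, align 8] → 16; @16: seq [4B, align 4] → 20; @20: length [4B, align 4] → 24; @24: version [8B, align 8] → 32; size 32, align 8
@0: y [2B, align 2] → 2
+2 pad (align 4)
@4: team [4B, align 4] → 8
@8: target [2B, align 2] → 10
+2 pad (align 4)
@12: vx [4B, align 4] → 16
@16: cooldown [32B, align 8] → 48
@48: z [1B, align 1] → 49
+3 pad (align 4)
@52: id [4B, align 4] → 56
@56: ammo [88B, align 8] → 144
@144: score [2B, align 2] → 146
+6 tail pad (align 8)
size 152, align 8
— Info2 —
@0: vx [4B, align 4] → 4
@4: target [2B, align 2] → 6
+2 pad (align 4)
@8: team [4B, align 4] → 12
@12: y [2B, align 2] → 14
+2 pad (align 8)
@16: cooldown [32B, align 8] → 48
@48: z [1B, align 1] → 49
+1 pad (align 2)
@50: score [2B, align 2] → 52
@52: id [4B, align 4] → 56
@56: ammo [88B, align 8] → 144
size 144, align 8
152 − 144 = 8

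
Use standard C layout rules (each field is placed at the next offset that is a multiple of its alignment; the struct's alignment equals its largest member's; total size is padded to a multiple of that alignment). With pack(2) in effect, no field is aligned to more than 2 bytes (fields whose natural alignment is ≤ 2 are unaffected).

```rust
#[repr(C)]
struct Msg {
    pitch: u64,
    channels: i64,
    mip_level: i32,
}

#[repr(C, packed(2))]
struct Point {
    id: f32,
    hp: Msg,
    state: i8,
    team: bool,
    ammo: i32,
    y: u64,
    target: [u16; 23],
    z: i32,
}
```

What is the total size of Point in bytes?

Msg: pitch at 0 (size 8, align 8) → ends 8; channels at 8 (size 8, align 8) → ends 16; mip_level at 16 (size 4, align 4) → ends 20; tail pad 4 to reach multiple of 8; total 24 bytes, alignment 8
id at 0 (size 4, align 2) → ends 4
hp at 4 (size 24, align 2) → ends 28
state at 28 (size 1, align 1) → ends 29
team at 29 (size 1, align 1) → ends 30
ammo at 30 (size 4, align 2) → ends 34
y at 34 (size 8, align 2) → ends 42
target at 42 (size 46, align 2) → ends 88
z at 88 (size 4, align 2) → ends 92
total 92 bytes, alignment 2

92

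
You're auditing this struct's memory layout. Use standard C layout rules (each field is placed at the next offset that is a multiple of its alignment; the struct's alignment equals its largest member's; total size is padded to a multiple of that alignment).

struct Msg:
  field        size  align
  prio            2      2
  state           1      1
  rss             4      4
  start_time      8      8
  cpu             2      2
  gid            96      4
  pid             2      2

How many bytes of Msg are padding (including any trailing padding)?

0..2  prio  (2B, 2-aligned)
2..3  state  (1B, 1-aligned)
3..4  -- padding (1B)
4..8  rss  (4B, 4-aligned)
8..16  start_time  (8B, 8-aligned)
16..18  cpu  (2B, 2-aligned)
18..20  -- padding (2B)
20..116  gid  (96B, 4-aligned)
116..118  pid  (2B, 2-aligned)
118..120  -- tail padding (2B)
sizeof = 120, alignof = 8
data bytes 115, size 120 → padding 5

5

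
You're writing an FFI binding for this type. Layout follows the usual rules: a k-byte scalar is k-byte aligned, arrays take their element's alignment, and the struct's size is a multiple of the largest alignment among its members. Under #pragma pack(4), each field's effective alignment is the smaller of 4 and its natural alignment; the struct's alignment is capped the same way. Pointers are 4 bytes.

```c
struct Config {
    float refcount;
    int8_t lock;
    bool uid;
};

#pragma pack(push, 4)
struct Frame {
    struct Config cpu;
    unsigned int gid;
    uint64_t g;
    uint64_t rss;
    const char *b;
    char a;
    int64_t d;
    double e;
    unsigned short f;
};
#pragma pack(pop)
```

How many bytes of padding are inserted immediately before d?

Config: refcount at 0 (size 4, align 4) → ends 4; lock at 4 (size 1, align 1) → ends 5; uid at 5 (size 1, align 1) → ends 6; tail pad 2 to reach multiple of 4; total 8 bytes, alignment 4
cpu at 0 (size 8, align 4) → ends 8
gid at 8 (size 4, align 4) → ends 12
g at 12 (size 8, align 4) → ends 20
rss at 20 (size 8, align 4) → ends 28
b at 28 (size 4, align 4) → ends 32
a at 32 (size 1, align 1) → ends 33
pad 3 to align 4 for d
d at 36 (size 8, align 4) → ends 44

3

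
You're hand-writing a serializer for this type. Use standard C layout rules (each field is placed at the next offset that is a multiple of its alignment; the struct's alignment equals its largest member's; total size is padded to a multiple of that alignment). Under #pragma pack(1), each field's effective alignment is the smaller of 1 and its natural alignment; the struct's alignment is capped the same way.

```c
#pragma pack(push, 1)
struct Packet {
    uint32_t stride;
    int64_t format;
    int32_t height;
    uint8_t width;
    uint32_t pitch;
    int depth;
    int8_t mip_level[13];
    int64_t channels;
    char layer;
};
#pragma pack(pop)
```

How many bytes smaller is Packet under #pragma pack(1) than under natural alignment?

natural layout:
  stride at 0 (size 4, align 4) → ends 4
  pad 4 to align 8 for format
  format at 8 (size 8, align 8) → ends 16
  height at 16 (size 4, align 4) → ends 20
  width at 20 (size 1, align 1) → ends 21
  pad 3 to align 4 for pitch
  pitch at 24 (size 4, align 4) → ends 28
  depth at 28 (size 4, align 4) → ends 32
  mip_level at 32 (size 13, align 1) → ends 45
  pad 3 to align 8 for channels
  channels at 48 (size 8, align 8) → ends 56
  layer at 56 (size 1, align 1) → ends 57
  tail pad 7 to reach multiple of 8
  total 64 bytes, alignment 8
packed(1) layout:
  stride at 0 (size 4, align 1) → ends 4
  format at 4 (size 8, align 1) → ends 12
  height at 12 (size 4, align 1) → ends 16
  width at 16 (size 1, align 1) → ends 17
  pitch at 17 (size 4, align 1) → ends 21
  depth at 21 (size 4, align 1) → ends 25
  mip_level at 25 (size 13, align 1) → ends 38
  channels at 38 (size 8, align 1) → ends 46
  layer at 46 (size 1, align 1) → ends 47
  total 47 bytes, alignment 1
64 − 47 = 17

17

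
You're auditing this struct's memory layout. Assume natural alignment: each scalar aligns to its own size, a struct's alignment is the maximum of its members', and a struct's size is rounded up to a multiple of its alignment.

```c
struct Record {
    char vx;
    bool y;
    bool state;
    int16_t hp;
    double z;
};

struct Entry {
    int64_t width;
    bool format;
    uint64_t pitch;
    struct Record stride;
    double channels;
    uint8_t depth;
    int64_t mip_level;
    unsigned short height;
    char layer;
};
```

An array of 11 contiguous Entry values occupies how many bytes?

Record: vx at 0 (size 1, align 1) → ends 1; y at 1 (size 1, align 1) → ends 2; state at 2 (size 1, align 1) → ends 3; pad 1 to align 2 for hp; hp at 4 (size 2, align 2) → ends 6; pad 2 to align 8 for z; z at 8 (size 8, align 8) → ends 16; total 16 bytes, alignment 8
width at 0 (size 8, align 8) → ends 8
format at 8 (size 1, align 1) → ends 9
pad 7 to align 8 for pitch
pitch at 16 (size 8, align 8) → ends 24
stride at 24 (size 16, align 8) → ends 40
channels at 40 (size 8, align 8) → ends 48
depth at 48 (size 1, align 1) → ends 49
pad 7 to align 8 for mip_level
mip_level at 56 (size 8, align 8) → ends 64
height at 64 (size 2, align 2) → ends 66
layer at 66 (size 1, align 1) → ends 67
tail pad 5 to reach multiple of 8
total 72 bytes, alignment 8
array of 11: 11 × 72 = 792

792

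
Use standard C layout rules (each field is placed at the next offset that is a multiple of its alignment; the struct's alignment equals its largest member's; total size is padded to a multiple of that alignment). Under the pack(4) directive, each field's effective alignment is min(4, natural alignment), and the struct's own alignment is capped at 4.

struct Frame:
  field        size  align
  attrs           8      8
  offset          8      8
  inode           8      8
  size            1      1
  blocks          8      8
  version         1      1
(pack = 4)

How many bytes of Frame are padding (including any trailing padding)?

attrs at 0 (size 8, align 4) → ends 8
offset at 8 (size 8, align 4) → ends 16
inode at 16 (size 8, align 4) → ends 24
size at 24 (size 1, align 1) → ends 25
pad 3 to align 4 for blocks
blocks at 28 (size 8, align 4) → ends 36
version at 36 (size 1, align 1) → ends 37
tail pad 3 to reach multiple of 4
total 40 bytes, alignment 4
data bytes 34, size 40 → padding 6

6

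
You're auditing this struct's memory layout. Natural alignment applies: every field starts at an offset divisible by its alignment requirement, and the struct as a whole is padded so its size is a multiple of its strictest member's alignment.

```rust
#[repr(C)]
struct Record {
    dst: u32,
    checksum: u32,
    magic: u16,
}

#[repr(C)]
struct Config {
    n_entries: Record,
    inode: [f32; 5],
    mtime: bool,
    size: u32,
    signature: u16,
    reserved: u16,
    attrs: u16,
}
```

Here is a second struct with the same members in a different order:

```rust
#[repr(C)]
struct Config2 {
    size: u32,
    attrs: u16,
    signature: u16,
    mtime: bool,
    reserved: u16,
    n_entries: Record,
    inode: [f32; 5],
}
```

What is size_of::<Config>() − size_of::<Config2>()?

Record: 0..4  dst  (4B, 4-aligned); 4..8  checksum  (4B, 4-aligned); 8..10  magic  (2B, 2-aligned); 10..12  -- tail padding (2B); sizeof = 12, alignof = 4
0..12  n_entries  (12B, 4-aligned)
12..32  inode  (20B, 4-aligned)
32..33  mtime  (1B, 1-aligned)
33..36  -- padding (3B)
36..40  size  (4B, 4-aligned)
40..42  signature  (2B, 2-aligned)
42..44  reserved  (2B, 2-aligned)
44..46  attrs  (2B, 2-aligned)
46..48  -- tail padding (2B)
sizeof = 48, alignof = 4
— Config2 —
0..4  size  (4B, 4-aligned)
4..6  attrs  (2B, 2-aligned)
6..8  signature  (2B, 2-aligned)
8..9  mtime  (1B, 1-aligned)
9..10  -- padding (1B)
10..12  reserved  (2B, 2-aligned)
12..24  n_entries  (12B, 4-aligned)
24..44  inode  (20B, 4-aligned)
sizeof = 44, alignof = 4
48 − 44 = 4

4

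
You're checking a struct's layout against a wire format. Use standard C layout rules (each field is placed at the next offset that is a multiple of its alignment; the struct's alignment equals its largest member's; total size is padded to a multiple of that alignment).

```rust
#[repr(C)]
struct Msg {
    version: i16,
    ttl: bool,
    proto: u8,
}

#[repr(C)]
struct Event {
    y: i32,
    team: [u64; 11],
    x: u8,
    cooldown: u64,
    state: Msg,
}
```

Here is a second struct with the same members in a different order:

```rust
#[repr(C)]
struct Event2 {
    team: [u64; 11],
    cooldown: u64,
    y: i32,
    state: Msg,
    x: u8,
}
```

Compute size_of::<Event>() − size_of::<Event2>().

8

Msg: @0: version [2B, align 2] → 2; @2: ttl [1B, align 1] → 3; @3: proto [1B, align 1] → 4; size 4, align 2
@0: y [4B, align 4] → 4
+4 pad (align 8)
@8: team [88B, align 8] → 96
@96: x [1B, align 1] → 97
+7 pad (align 8)
@104: cooldown [8B, align 8] → 112
@112: state [4B, align 2] → 116
+4 tail pad (align 8)
size 120, align 8
— Event2 —
@0: team [88B, align 8] → 88
@88: cooldown [8B, align 8] → 96
@96: y [4B, align 4] → 100
@100: state [4B, align 2] → 104
@104: x [1B, align 1] → 105
+7 tail pad (align 8)
size 112, align 8
120 − 112 = 8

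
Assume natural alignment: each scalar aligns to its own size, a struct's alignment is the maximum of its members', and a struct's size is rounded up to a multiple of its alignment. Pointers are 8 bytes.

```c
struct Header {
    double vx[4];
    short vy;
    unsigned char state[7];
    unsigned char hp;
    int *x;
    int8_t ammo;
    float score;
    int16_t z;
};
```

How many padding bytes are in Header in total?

vx at 0 (size 32, align 8) → ends 32
vy at 32 (size 2, align 2) → ends 34
state at 34 (size 7, align 1) → ends 41
hp at 41 (size 1, align 1) → ends 42
pad 6 to align 8 for x
x at 48 (size 8, align 8) → ends 56
ammo at 56 (size 1, align 1) → ends 57
pad 3 to align 4 for score
score at 60 (size 4, align 4) → ends 64
z at 64 (size 2, align 2) → ends 66
tail pad 6 to reach multiple of 8
total 72 bytes, alignment 8
data bytes 57, size 72 → padding 15

15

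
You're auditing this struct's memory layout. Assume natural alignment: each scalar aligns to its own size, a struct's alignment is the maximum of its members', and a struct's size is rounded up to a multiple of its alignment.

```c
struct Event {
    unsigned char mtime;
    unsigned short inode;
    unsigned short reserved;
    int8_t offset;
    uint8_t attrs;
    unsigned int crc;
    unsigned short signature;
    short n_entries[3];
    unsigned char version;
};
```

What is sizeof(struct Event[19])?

456

0..1  mtime  (1B, 1-aligned)
1..2  -- padding (1B)
2..4  inode  (2B, 2-aligned)
4..6  reserved  (2B, 2-aligned)
6..7  offset  (1B, 1-aligned)
7..8  attrs  (1B, 1-aligned)
8..12  crc  (4B, 4-aligned)
12..14  signature  (2B, 2-aligned)
14..20  n_entries  (6B, 2-aligned)
20..21  version  (1B, 1-aligned)
21..24  -- tail padding (3B)
sizeof = 24, alignof = 4
array of 19: 19 × 24 = 456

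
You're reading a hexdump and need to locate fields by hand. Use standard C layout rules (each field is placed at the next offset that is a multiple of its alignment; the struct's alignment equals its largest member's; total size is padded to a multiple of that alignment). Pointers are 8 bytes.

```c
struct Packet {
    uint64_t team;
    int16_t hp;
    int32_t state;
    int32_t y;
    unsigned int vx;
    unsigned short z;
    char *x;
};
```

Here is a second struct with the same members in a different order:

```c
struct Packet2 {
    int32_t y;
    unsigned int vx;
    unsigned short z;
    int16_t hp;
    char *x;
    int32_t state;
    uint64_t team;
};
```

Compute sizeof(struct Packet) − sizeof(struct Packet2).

@0: team [8B, align 8] → 8
@8: hp [2B, align 2] → 10
+2 pad (align 4)
@12: state [4B, align 4] → 16
@16: y [4B, align 4] → 20
@20: vx [4B, align 4] → 24
@24: z [2B, align 2] → 26
+6 pad (align 8)
@32: x [8B, align 8] → 40
size 40, align 8
— Packet2 —
@0: y [4B, align 4] → 4
@4: vx [4B, align 4] → 8
@8: z [2B, align 2] → 10
@10: hp [2B, align 2] → 12
+4 pad (align 8)
@16: x [8B, align 8] → 24
@24: state [4B, align 4] → 28
+4 pad (align 8)
@32: team [8B, align 8] → 40
size 40, align 8
40 − 40 = 0

0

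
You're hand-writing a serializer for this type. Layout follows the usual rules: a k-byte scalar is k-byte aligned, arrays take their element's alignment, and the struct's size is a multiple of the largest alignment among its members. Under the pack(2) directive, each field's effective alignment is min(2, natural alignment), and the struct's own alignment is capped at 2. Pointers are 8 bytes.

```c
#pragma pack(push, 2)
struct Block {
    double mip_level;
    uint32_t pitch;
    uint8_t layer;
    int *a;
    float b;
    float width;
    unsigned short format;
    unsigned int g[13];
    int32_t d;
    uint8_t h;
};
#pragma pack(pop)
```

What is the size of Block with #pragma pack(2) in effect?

0..8  mip_level  (8B, 2-aligned)
8..12  pitch  (4B, 2-aligned)
12..13  layer  (1B, 1-aligned)
13..14  -- padding (1B)
14..22  a  (8B, 2-aligned)
22..26  b  (4B, 2-aligned)
26..30  width  (4B, 2-aligned)
30..32  format  (2B, 2-aligned)
32..84  g  (52B, 2-aligned)
84..88  d  (4B, 2-aligned)
88..89  h  (1B, 1-aligned)
89..90  -- tail padding (1B)
sizeof = 90, alignof = 2

90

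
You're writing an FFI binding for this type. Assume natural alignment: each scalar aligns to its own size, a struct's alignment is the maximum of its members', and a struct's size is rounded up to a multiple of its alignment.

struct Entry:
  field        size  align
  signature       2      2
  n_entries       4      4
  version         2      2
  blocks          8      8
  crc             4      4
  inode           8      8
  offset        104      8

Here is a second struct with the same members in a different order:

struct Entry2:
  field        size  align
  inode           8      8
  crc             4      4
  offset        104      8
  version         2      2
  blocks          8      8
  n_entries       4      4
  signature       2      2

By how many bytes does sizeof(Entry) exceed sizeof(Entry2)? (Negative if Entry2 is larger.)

@0: signature [2B, align 2] → 2
+2 pad (align 4)
@4: n_entries [4B, align 4] → 8
@8: version [2B, align 2] → 10
+6 pad (align 8)
@16: blocks [8B, align 8] → 24
@24: crc [4B, align 4] → 28
+4 pad (align 8)
@32: inode [8B, align 8] → 40
@40: offset [104B, align 8] → 144
size 144, align 8
— Entry2 —
@0: inode [8B, align 8] → 8
@8: crc [4B, align 4] → 12
+4 pad (align 8)
@16: offset [104B, align 8] → 120
@120: version [2B, align 2] → 122
+6 pad (align 8)
@128: blocks [8B, align 8] → 136
@136: n_entries [4B, align 4] → 140
@140: signature [2B, align 2] → 142
+2 tail pad (align 8)
size 144, align 8
144 − 144 = 0

0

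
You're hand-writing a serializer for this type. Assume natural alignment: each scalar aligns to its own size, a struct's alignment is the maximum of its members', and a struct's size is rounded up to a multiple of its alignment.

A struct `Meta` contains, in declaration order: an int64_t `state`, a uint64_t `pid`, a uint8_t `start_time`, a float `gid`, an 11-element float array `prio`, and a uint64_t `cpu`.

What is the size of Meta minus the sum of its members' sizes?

@0: state [8B, align 8] → 8
@8: pid [8B, align 8] → 16
@16: start_time [1B, align 1] → 17
+3 pad (align 4)
@20: gid [4B, align 4] → 24
@24: prio [44B, align 4] → 68
+4 pad (align 8)
@72: cpu [8B, align 8] → 80
size 80, align 8
data bytes 73, size 80 → padding 7

7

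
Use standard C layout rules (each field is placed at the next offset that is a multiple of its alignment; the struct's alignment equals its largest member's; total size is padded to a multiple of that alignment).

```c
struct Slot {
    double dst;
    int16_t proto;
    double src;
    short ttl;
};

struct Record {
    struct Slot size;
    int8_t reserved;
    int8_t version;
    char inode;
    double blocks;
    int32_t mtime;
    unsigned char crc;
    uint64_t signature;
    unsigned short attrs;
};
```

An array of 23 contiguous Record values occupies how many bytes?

Slot: 0..8  dst  (8B, 8-aligned); 8..10  proto  (2B, 2-aligned); 10..16  -- padding (6B); 16..24  src  (8B, 8-aligned); 24..26  ttl  (2B, 2-aligned); 26..32  -- tail padding (6B); sizeof = 32, alignof = 8
0..32  size  (32B, 8-aligned)
32..33  reserved  (1B, 1-aligned)
33..34  version  (1B, 1-aligned)
34..35  inode  (1B, 1-aligned)
35..40  -- padding (5B)
40..48  blocks  (8B, 8-aligned)
48..52  mtime  (4B, 4-aligned)
52..53  crc  (1B, 1-aligned)
53..56  -- padding (3B)
56..64  signature  (8B, 8-aligned)
64..66  attrs  (2B, 2-aligned)
66..72  -- tail padding (6B)
sizeof = 72, alignof = 8
array of 23: 23 × 72 = 1656

1656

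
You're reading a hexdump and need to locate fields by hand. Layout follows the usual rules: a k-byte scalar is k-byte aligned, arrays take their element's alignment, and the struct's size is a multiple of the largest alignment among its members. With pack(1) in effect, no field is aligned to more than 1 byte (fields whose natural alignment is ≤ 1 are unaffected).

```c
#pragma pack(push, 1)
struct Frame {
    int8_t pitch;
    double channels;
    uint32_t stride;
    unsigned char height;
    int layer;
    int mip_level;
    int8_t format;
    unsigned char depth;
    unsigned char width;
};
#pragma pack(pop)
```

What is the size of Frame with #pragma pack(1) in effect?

25

pitch at 0 (size 1, align 1) → ends 1
channels at 1 (size 8, align 1) → ends 9
stride at 9 (size 4, align 1) → ends 13
height at 13 (size 1, align 1) → ends 14
layer at 14 (size 4, align 1) → ends 18
mip_level at 18 (size 4, align 1) → ends 22
format at 22 (size 1, align 1) → ends 23
depth at 23 (size 1, align 1) → ends 24
width at 24 (size 1, align 1) → ends 25
total 25 bytes, alignment 1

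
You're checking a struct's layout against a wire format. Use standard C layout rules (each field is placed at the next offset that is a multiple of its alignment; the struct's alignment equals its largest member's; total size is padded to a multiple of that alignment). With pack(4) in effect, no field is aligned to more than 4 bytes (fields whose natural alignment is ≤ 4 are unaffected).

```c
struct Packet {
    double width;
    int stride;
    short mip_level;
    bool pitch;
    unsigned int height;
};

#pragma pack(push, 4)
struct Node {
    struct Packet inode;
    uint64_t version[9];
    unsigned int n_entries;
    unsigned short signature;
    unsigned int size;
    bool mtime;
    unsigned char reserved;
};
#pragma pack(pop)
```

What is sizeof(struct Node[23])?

2576

Packet: width at 0 (size 8, align 8) → ends 8; stride at 8 (size 4, align 4) → ends 12; mip_level at 12 (size 2, align 2) → ends 14; pitch at 14 (size 1, align 1) → ends 15; pad 1 to align 4 for height; height at 16 (size 4, align 4) → ends 20; tail pad 4 to reach multiple of 8; total 24 bytes, alignment 8
inode at 0 (size 24, align 4) → ends 24
version at 24 (size 72, align 4) → ends 96
n_entries at 96 (size 4, align 4) → ends 100
signature at 100 (size 2, align 2) → ends 102
pad 2 to align 4 for size
size at 104 (size 4, align 4) → ends 108
mtime at 108 (size 1, align 1) → ends 109
reserved at 109 (size 1, align 1) → ends 110
tail pad 2 to reach multiple of 4
total 112 bytes, alignment 4
array of 23: 23 × 112 = 2576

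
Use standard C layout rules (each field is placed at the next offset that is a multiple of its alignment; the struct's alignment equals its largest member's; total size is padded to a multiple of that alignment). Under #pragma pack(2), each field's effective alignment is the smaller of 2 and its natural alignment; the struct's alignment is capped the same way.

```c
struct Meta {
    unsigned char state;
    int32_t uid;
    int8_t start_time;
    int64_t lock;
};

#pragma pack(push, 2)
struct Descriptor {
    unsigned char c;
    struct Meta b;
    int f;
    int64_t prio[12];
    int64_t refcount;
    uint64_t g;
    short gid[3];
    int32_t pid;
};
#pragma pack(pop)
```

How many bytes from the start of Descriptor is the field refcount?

Meta: 0..1  state  (1B, 1-aligned); 1..4  -- padding (3B); 4..8  uid  (4B, 4-aligned); 8..9  start_time  (1B, 1-aligned); 9..16  -- padding (7B); 16..24  lock  (8B, 8-aligned); sizeof = 24, alignof = 8
0..1  c  (1B, 1-aligned)
1..2  -- padding (1B)
2..26  b  (24B, 2-aligned)
26..30  f  (4B, 2-aligned)
30..126  prio  (96B, 2-aligned)
126..134  refcount  (8B, 2-aligned)

126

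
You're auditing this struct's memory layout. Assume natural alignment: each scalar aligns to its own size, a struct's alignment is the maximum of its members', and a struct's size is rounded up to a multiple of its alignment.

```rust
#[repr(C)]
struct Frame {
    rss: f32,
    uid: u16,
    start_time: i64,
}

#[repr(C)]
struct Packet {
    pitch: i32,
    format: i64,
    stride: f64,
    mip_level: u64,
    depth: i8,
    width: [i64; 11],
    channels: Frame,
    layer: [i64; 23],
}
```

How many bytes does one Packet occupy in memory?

Frame: 0..4  rss  (4B, 4-aligned); 4..6  uid  (2B, 2-aligned); 6..8  -- padding (2B); 8..16  start_time  (8B, 8-aligned); sizeof = 16, alignof = 8
0..4  pitch  (4B, 4-aligned)
4..8  -- padding (4B)
8..16  format  (8B, 8-aligned)
16..24  stride  (8B, 8-aligned)
24..32  mip_level  (8B, 8-aligned)
32..33  depth  (1B, 1-aligned)
33..40  -- padding (7B)
40..128  width  (88B, 8-aligned)
128..144  channels  (16B, 8-aligned)
144..328  layer  (184B, 8-aligned)
sizeof = 328, alignof = 8

328 bytes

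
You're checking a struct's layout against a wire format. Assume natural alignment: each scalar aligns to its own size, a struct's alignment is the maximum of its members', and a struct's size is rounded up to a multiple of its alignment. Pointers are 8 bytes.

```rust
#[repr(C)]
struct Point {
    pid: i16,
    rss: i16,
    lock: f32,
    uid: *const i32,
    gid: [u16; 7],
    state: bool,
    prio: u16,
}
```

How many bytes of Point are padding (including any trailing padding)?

pid at 0 (size 2, align 2) → ends 2
rss at 2 (size 2, align 2) → ends 4
lock at 4 (size 4, align 4) → ends 8
uid at 8 (size 8, align 8) → ends 16
gid at 16 (size 14, align 2) → ends 30
state at 30 (size 1, align 1) → ends 31
pad 1 to align 2 for prio
prio at 32 (size 2, align 2) → ends 34
tail pad 6 to reach multiple of 8
total 40 bytes, alignment 8
data bytes 33, size 40 → padding 7

7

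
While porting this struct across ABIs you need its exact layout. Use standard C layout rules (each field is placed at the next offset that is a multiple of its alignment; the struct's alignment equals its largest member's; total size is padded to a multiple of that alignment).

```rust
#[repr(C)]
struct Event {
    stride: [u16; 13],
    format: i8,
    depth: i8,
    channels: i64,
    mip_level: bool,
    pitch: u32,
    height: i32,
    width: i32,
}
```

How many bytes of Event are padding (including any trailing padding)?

@0: stride [26B, align 2] → 26
@26: format [1B, align 1] → 27
@27: depth [1B, align 1] → 28
+4 pad (align 8)
@32: channels [8B, align 8] → 40
@40: mip_level [1B, align 1] → 41
+3 pad (align 4)
@44: pitch [4B, align 4] → 48
@48: height [4B, align 4] → 52
@52: width [4B, align 4] → 56
size 56, align 8
data bytes 49, size 56 → padding 7

7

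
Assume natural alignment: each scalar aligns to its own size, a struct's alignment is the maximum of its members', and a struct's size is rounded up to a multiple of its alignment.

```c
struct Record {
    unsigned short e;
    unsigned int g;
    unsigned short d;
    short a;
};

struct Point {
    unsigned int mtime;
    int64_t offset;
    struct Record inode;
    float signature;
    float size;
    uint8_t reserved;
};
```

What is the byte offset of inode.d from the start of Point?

Record: @0: e [2B, align 2] → 2; +2 pad (align 4); @4: g [4B, align 4] → 8; @8: d [2B, align 2] → 10; @10: a [2B, align 2] → 12; size 12, align 4
@0: mtime [4B, align 4] → 4
+4 pad (align 8)
@8: offset [8B, align 8] → 16
@16: inode [12B, align 4] → 28
within Record: d at 8
16 + 8 = 24

24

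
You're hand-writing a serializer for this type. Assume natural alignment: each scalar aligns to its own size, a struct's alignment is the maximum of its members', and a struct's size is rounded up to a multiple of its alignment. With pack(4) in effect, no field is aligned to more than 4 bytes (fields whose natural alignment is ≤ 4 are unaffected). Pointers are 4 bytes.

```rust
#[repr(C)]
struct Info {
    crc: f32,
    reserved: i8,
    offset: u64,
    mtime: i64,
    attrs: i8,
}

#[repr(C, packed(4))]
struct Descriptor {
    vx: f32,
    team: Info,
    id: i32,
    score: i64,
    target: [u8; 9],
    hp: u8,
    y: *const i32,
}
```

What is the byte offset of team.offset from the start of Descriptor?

Info: @0: crc [4B, align 4] → 4; @4: reserved [1B, align 1] → 5; +3 pad (align 8); @8: offset [8B, align 8] → 16; @16: mtime [8B, align 8] → 24; @24: attrs [1B, align 1] → 25; +7 tail pad (align 8); size 32, align 8
@0: vx [4B, align 4] → 4
@4: team [32B, align 4] → 36
within Info: offset at 8
4 + 8 = 12

12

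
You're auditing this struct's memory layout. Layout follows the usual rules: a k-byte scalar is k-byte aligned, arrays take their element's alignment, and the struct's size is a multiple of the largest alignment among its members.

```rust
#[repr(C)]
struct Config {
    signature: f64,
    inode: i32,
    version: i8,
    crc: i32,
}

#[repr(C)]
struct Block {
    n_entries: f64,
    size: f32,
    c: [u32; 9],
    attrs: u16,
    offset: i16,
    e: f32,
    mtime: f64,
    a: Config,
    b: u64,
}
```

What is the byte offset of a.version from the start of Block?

Config: @0: signature [8B, align 8] → 8; @8: inode [4B, align 4] → 12; @12: version [1B, align 1] → 13; +3 pad (align 4); @16: crc [4B, align 4] → 20; +4 tail pad (align 8); size 24, align 8
@0: n_entries [8B, align 8] → 8
@8: size [4B, align 4] → 12
@12: c [36B, align 4] → 48
@48: attrs [2B, align 2] → 50
@50: offset [2B, align 2] → 52
@52: e [4B, align 4] → 56
@56: mtime [8B, align 8] → 64
@64: a [24B, align 8] → 88
within Config: version at 12
64 + 12 = 76

76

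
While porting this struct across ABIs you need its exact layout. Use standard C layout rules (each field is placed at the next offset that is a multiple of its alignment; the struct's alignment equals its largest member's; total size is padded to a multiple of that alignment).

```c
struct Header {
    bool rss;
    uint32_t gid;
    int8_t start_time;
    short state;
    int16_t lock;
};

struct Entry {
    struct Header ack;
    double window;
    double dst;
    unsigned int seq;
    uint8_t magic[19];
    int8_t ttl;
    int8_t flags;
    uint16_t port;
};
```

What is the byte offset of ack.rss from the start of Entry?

0

Header: 0..1  rss  (1B, 1-aligned); 1..4  -- padding (3B); 4..8  gid  (4B, 4-aligned); 8..9  start_time  (1B, 1-aligned); 9..10  -- padding (1B); 10..12  state  (2B, 2-aligned); 12..14  lock  (2B, 2-aligned); 14..16  -- tail padding (2B); sizeof = 16, alignof = 4
0..16  ack  (16B, 4-aligned)
within Header: rss at 0
0 + 0 = 0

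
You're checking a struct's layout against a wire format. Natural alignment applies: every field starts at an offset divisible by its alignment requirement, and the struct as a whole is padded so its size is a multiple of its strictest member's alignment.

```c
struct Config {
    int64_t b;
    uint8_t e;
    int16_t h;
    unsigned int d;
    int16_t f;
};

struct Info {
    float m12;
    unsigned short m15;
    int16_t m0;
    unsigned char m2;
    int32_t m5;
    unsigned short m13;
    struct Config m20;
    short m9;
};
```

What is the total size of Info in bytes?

Config: 0..8  b  (8B, 8-aligned); 8..9  e  (1B, 1-aligned); 9..10  -- padding (1B); 10..12  h  (2B, 2-aligned); 12..16  d  (4B, 4-aligned); 16..18  f  (2B, 2-aligned); 18..24  -- tail padding (6B); sizeof = 24, alignof = 8
0..4  m12  (4B, 4-aligned)
4..6  m15  (2B, 2-aligned)
6..8  m0  (2B, 2-aligned)
8..9  m2  (1B, 1-aligned)
9..12  -- padding (3B)
12..16  m5  (4B, 4-aligned)
16..18  m13  (2B, 2-aligned)
18..24  -- padding (6B)
24..48  m20  (24B, 8-aligned)
48..50  m9  (2B, 2-aligned)
50..56  -- tail padding (6B)
sizeof = 56, alignof = 8

56 bytes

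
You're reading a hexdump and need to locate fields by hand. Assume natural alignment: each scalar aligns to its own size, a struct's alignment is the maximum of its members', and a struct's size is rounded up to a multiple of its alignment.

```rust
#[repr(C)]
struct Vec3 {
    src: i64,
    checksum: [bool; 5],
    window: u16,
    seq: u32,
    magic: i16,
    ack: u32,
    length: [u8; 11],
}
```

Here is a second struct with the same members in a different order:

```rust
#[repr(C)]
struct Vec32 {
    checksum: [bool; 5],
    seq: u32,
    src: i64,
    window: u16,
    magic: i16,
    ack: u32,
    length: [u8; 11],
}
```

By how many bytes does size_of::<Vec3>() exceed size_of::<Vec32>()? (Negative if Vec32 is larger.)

src at 0 (size 8, align 8) → ends 8
checksum at 8 (size 5, align 1) → ends 13
pad 1 to align 2 for window
window at 14 (size 2, align 2) → ends 16
seq at 16 (size 4, align 4) → ends 20
magic at 20 (size 2, align 2) → ends 22
pad 2 to align 4 for ack
ack at 24 (size 4, align 4) → ends 28
length at 28 (size 11, align 1) → ends 39
tail pad 1 to reach multiple of 8
total 40 bytes, alignment 8
— Vec32 —
checksum at 0 (size 5, align 1) → ends 5
pad 3 to align 4 for seq
seq at 8 (size 4, align 4) → ends 12
pad 4 to align 8 for src
src at 16 (size 8, align 8) → ends 24
window at 24 (size 2, align 2) → ends 26
magic at 26 (size 2, align 2) → ends 28
ack at 28 (size 4, align 4) → ends 32
length at 32 (size 11, align 1) → ends 43
tail pad 5 to reach multiple of 8
total 48 bytes, alignment 8
40 − 48 = -8

-8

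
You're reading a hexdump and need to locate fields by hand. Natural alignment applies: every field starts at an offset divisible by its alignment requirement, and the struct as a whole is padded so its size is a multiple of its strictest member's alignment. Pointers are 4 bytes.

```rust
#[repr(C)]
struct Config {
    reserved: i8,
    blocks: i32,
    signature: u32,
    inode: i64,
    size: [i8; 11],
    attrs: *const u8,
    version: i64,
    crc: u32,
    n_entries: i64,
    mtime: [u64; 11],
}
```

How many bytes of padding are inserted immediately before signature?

0

reserved at 0 (size 1, align 1) → ends 1
pad 3 to align 4 for blocks
blocks at 4 (size 4, align 4) → ends 8
signature at 8 (size 4, align 4) → ends 12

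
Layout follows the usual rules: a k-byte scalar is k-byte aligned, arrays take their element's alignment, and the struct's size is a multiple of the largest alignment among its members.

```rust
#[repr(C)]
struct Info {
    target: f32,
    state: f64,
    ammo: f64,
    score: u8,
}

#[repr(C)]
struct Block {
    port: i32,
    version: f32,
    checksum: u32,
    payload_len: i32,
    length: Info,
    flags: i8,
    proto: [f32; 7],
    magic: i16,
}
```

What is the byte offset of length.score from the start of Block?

40

Info: @0: target [4B, align 4] → 4; +4 pad (align 8); @8: state [8B, align 8] → 16; @16: ammo [8B, align 8] → 24; @24: score [1B, align 1] → 25; +7 tail pad (align 8); size 32, align 8
@0: port [4B, align 4] → 4
@4: version [4B, align 4] → 8
@8: checksum [4B, align 4] → 12
@12: payload_len [4B, align 4] → 16
@16: length [32B, align 8] → 48
within Info: score at 24
16 + 24 = 40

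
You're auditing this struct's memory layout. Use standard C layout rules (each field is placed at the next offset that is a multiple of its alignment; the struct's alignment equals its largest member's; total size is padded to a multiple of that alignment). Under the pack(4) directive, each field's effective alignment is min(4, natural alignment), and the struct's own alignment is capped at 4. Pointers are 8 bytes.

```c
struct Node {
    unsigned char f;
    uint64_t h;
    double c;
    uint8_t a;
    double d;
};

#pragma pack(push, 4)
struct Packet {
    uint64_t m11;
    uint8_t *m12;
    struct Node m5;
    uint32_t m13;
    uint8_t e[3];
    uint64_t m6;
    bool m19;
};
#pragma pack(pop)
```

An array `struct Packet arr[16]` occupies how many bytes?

Node: f at 0 (size 1, align 1) → ends 1; pad 7 to align 8 for h; h at 8 (size 8, align 8) → ends 16; c at 16 (size 8, align 8) → ends 24; a at 24 (size 1, align 1) → ends 25; pad 7 to align 8 for d; d at 32 (size 8, align 8) → ends 40; total 40 bytes, alignment 8
m11 at 0 (size 8, align 4) → ends 8
m12 at 8 (size 8, align 4) → ends 16
m5 at 16 (size 40, align 4) → ends 56
m13 at 56 (size 4, align 4) → ends 60
e at 60 (size 3, align 1) → ends 63
pad 1 to align 4 for m6
m6 at 64 (size 8, align 4) → ends 72
m19 at 72 (size 1, align 1) → ends 73
tail pad 3 to reach multiple of 4
total 76 bytes, alignment 4
array of 16: 16 × 76 = 1216

1216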